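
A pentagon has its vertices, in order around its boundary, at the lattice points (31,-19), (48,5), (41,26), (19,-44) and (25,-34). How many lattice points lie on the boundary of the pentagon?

The number of boundary lattice points is Σ gcd(|Δx|,|Δy|) = gcd(17,24) + gcd(7,21) + gcd(22,70) + gcd(6,10) + gcd(6,15) = 1+7+2+2+3 = 15.

15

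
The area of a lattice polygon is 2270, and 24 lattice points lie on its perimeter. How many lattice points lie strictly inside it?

2259

From Pick's theorem, I = A − B/2 + 1 = 2270 − 24/2 + 1 = 2259.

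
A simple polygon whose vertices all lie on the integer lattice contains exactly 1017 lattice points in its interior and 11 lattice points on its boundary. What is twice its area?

2043

Pick's theorem states A = I + B/2 − 1, so A = 1017 + 11/2 − 1 = 2043/2.
Hence 2A = 2043.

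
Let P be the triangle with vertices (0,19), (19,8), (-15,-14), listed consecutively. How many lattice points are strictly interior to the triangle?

Using the shoelace formula, 2A = |[0·8 − 19·19] + [19·(-14) − (-15)·8] + [(-15)·19 − 0·(-14)]| = 792, so the area is 396.
Along each edge there are gcd(|Δx|,|Δy|)+1 lattice points, so counting each shared vertex once the boundary has gcd(19,11) + gcd(34,22) + gcd(15,33) = 1+2+3 = 6.
By Pick's theorem A = I + B/2 − 1, so I = 396 − 6/2 + 1 = 394.

394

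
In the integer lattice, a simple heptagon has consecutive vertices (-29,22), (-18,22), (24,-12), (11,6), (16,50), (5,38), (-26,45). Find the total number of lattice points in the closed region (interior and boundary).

1250

Using the shoelace formula, 2A = |((-29)·22 − (-18)·22) + ((-18)·(-12) − 24·22) + (24·6 − 11·(-12)) + (11·50 − 16·6) + (16·38 − 5·50) + (5·45 − (-26)·38) + ((-26)·22 − (-29)·45)| = 2480, so the area is 1240.
The number of boundary lattice points is Σ gcd(|Δx|,|Δy|) = gcd(11,0) + gcd(42,34) + gcd(13,18) + gcd(5,44) + gcd(11,12) + gcd(31,7) + gcd(3,23) = 11+2+1+1+1+1+1 = 18.
Pick's theorem gives I = A − B/2 + 1 = 1240 − 18/2 + 1 = 1232, so the closed region contains I + B = 1232 + 18 = 1250 lattice points.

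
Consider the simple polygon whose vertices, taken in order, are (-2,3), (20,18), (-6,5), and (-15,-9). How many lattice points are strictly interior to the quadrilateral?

82

The shoelace formula gives twice the area as |((-2)·18 − 20·3) + (20·5 − (-6)·18) + ((-6)·(-9) − (-15)·5) + ((-15)·3 − (-2)·(-9))| = 178, so the area is 89.
Summing gcd(|Δx|,|Δy|) over the edges gives the boundary count: gcd(22,15) + gcd(26,13) + gcd(9,14) + gcd(13,12) = 1+13+1+1 = 16.
Pick's theorem gives I = A − B/2 + 1 = 89 − 16/2 + 1 = 82.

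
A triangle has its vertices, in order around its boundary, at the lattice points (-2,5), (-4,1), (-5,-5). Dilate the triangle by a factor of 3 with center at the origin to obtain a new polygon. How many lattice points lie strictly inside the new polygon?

31

The shoelace formula gives twice the area as |[(-2)·1 − (-4)·5] + [(-4)·(-5) − (-5)·1] + [(-5)·5 − (-2)·(-5)]| = 8, so the area is 4.
Summing gcd(|Δx|,|Δy|) over the edges gives the boundary count: gcd(2,4) + gcd(1,6) + gcd(3,10) = 2+1+1 = 4.
Scaling by 3 multiplies the area by 3² = 9 (so the new area is 36) and multiplies the boundary lattice-point count by 3, giving 12.
By Pick's theorem, the interior count of the dilated polygon is 36 − 12/2 + 1 = 31.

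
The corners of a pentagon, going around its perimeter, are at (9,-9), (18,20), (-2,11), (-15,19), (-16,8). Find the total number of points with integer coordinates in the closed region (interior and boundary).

485

By the shoelace formula, twice the signed area is |(9·20 − 18·(-9)) + (18·11 − (-2)·20) + ((-2)·19 − (-15)·11) + ((-15)·8 − (-16)·19) + ((-16)·(-9) − 9·8)| = 963, so the area is 963/2.
The number of boundary lattice points is Σ gcd(|Δx|,|Δy|) = gcd(9,29) + gcd(20,9) + gcd(13,8) + gcd(1,11) + gcd(25,17) = 1+1+1+1+1 = 5.
Pick's theorem gives I = A − B/2 + 1 = 963/2 − 5/2 + 1 = 480, so the closed region contains I + B = 480 + 5 = 485 lattice points.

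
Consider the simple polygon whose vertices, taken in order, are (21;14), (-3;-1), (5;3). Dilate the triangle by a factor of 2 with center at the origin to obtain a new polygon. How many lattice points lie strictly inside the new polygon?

41

Using the shoelace formula, 2A = |(21·(-1) − (-3)·14) + ((-3)·3 − 5·(-1)) + (5·14 − 21·3)| = 24, so the area is 12.
Along each edge there are gcd(|Δx|,|Δy|)+1 lattice points, so counting each shared vertex once the boundary has gcd(24,15) + gcd(8,4) + gcd(16,11) = 3+4+1 = 8.
Scaling by 2 multiplies the area by 2² = 4 (so the new area is 48) and multiplies the boundary lattice-point count by 2, giving 16.
By Pick's theorem, the interior count of the dilated polygon is 48 − 16/2 + 1 = 41.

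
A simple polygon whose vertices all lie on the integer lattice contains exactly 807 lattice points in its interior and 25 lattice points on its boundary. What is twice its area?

Pick's theorem states A = I + B/2 − 1, so A = 807 + 25/2 − 1 = 1637/2.
Hence 2A = 1637.

1637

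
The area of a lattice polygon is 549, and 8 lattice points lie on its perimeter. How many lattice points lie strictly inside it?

546

Pick's theorem A = I + B/2 − 1 rearranges to I = A − B/2 + 1 = 549 − 8/2 + 1 = 546.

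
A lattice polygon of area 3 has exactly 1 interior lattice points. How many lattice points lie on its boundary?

6

Pick's theorem gives A = I + B/2 − 1, so B = 2(A − I + 1) = 2(3 − 1 + 1) = 6.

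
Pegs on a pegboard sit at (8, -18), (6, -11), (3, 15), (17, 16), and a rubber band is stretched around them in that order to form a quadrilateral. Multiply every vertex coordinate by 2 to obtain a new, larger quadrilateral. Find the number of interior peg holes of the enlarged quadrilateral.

By the shoelace formula, twice the signed area is |[8·(-11) − 6·(-18)] + [6·15 − 3·(-11)] + [3·16 − 17·15] + [17·(-18) − 8·16]| = 498, so the area is 249.
Summing gcd(|Δx|,|Δy|) over the edges gives the boundary count: gcd(2,7) + gcd(3,26) + gcd(14,1) + gcd(9,34) = 1+1+1+1 = 4.
Scaling by 2 multiplies the area by 2² = 4 (so the new area is 996) and multiplies the boundary lattice-point count by 2, giving 8.
By Pick's theorem, the interior count of the dilated polygon is 996 − 8/2 + 1 = 993.

993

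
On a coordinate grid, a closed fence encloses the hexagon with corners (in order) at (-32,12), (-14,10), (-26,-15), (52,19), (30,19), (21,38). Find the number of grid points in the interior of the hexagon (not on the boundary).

1602

The shoelace formula gives twice the area as |[(-32)·10 − (-14)·12] + [(-14)·(-15) − (-26)·10] + [(-26)·19 − 52·(-15)] + [52·19 − 30·19] + [30·38 − 21·19] + [21·12 − (-32)·38]| = 3231, so the area is 3231/2.
The number of boundary lattice points is Σ gcd(|Δx|,|Δy|) = gcd(18,2) + gcd(12,25) + gcd(78,34) + gcd(22,0) + gcd(9,19) + gcd(53,26) = 2+1+2+22+1+1 = 29.
Pick's theorem gives I = A − B/2 + 1 = 3231/2 − 29/2 + 1 = 1602.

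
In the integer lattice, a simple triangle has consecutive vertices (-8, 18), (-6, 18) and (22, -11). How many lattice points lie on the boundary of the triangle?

4

Summing gcd(|Δx|,|Δy|) over the edges gives the boundary count: gcd(2,0) + gcd(28,29) + gcd(30,29) = 2+1+1 = 4.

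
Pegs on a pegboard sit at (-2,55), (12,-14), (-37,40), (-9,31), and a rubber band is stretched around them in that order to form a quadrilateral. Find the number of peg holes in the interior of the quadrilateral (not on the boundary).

The shoelace formula gives twice the area as |[(-2)·(-14) − 12·55] + [12·40 − (-37)·(-14)] + [(-37)·31 − (-9)·40] + [(-9)·55 − (-2)·31]| = 1890, so the area is 945.
Summing gcd(|Δx|,|Δy|) over the edges gives the boundary count: gcd(14,69) + gcd(49,54) + gcd(28,9) + gcd(7,24) = 1+1+1+1 = 4.
By Pick's theorem A = I + B/2 − 1, so I = 945 − 4/2 + 1 = 944.

944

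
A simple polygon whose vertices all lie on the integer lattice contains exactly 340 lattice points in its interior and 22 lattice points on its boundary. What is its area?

350

Pick's theorem states A = I + B/2 − 1, so A = 340 + 22/2 − 1 = 350.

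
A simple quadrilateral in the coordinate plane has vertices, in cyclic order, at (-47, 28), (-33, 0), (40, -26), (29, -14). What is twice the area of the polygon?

2130

The shoelace formula gives twice the area as |((-47)·0 − (-33)·28) + ((-33)·(-26) − 40·0) + (40·(-14) − 29·(-26)) + (29·28 − (-47)·(-14))| = 2130, so the area is 1065.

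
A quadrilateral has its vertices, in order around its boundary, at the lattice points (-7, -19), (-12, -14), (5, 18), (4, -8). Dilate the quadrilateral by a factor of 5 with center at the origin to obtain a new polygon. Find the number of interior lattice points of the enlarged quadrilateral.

By the shoelace formula, twice the signed area is |[(-7)·(-14) − (-12)·(-19)] + [(-12)·18 − 5·(-14)] + [5·(-8) − 4·18] + [4·(-19) − (-7)·(-8)]| = 520, so the area is 260.
The number of boundary lattice points is Σ gcd(|Δx|,|Δy|) = gcd(5,5) + gcd(17,32) + gcd(1,26) + gcd(11,11) = 5+1+1+11 = 18.
Scaling by 5 multiplies the area by 5² = 25 (so the new area is 6500) and multiplies the boundary lattice-point count by 5, giving 90.
By Pick's theorem, the interior count of the dilated polygon is 6500 − 90/2 + 1 = 6456.

6456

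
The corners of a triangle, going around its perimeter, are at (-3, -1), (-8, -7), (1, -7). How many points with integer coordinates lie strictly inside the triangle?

22

By the shoelace formula, twice the signed area is |[(-3)·(-7) − (-8)·(-1)] + [(-8)·(-7) − 1·(-7)] + [1·(-1) − (-3)·(-7)]| = 54, so the area is 27.
The number of boundary lattice points is Σ gcd(|Δx|,|Δy|) = gcd(5,6) + gcd(9,0) + gcd(4,6) = 1+9+2 = 12.
By Pick's theorem A = I + B/2 − 1, so I = 27 − 12/2 + 1 = 22.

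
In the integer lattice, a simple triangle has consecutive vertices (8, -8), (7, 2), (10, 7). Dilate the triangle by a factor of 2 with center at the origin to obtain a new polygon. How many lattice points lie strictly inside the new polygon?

68

Using the shoelace formula, 2A = |[8·2 − 7·(-8)] + [7·7 − 10·2] + [10·(-8) − 8·7]| = 35, so the area is 17.5.
Along each edge there are gcd(|Δx|,|Δy|)+1 lattice points, so counting each shared vertex once the boundary has gcd(1,10) + gcd(3,5) + gcd(2,15) = 1+1+1 = 3.
Scaling by 2 multiplies the area by 2² = 4 (so the new area is 70) and multiplies the boundary lattice-point count by 2, giving 6.
By Pick's theorem, the interior count of the dilated polygon is 70 − 6/2 + 1 = 68.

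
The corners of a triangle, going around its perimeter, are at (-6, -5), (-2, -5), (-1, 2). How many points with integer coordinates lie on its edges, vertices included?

6

The number of boundary lattice points is Σ gcd(|Δx|,|Δy|) = gcd(4,0) + gcd(1,7) + gcd(5,7) = 4+1+1 = 6.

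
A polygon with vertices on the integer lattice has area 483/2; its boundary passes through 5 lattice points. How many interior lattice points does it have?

240

From Pick's theorem, I = A − B/2 + 1 = 483/2 − 5/2 + 1 = 240.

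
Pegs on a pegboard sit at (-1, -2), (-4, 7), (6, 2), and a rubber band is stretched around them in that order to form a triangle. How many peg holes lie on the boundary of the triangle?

Along each edge there are gcd(|Δx|,|Δy|)+1 lattice points, so counting each shared vertex once the boundary has gcd(3,9) + gcd(10,5) + gcd(7,4) = 3+5+1 = 9.

9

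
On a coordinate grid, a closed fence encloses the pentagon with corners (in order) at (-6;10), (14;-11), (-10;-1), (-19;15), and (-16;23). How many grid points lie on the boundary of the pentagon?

6

The number of boundary lattice points is Σ gcd(|Δx|,|Δy|) = gcd(20,21) + gcd(24,10) + gcd(9,16) + gcd(3,8) + gcd(10,13) = 1+2+1+1+1 = 6.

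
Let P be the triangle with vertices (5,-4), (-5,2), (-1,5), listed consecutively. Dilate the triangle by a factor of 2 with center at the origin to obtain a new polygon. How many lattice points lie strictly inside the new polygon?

The shoelace formula gives twice the area as |(5·2 − (-5)·(-4)) + ((-5)·5 − (-1)·2) + ((-1)·(-4) − 5·5)| = 54, so the area is 27.
Along each edge there are gcd(|Δx|,|Δy|)+1 lattice points, so counting each shared vertex once the boundary has gcd(10,6) + gcd(4,3) + gcd(6,9) = 2+1+3 = 6.
Scaling by 2 multiplies the area by 2² = 4 (so the new area is 108) and multiplies the boundary lattice-point count by 2, giving 12.
By Pick's theorem, the interior count of the dilated polygon is 108 − 12/2 + 1 = 103.

103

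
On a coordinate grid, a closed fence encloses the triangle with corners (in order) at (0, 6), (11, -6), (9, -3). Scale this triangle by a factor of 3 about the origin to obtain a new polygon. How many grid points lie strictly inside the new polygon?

25

The shoelace formula gives twice the area as |(0·(-6) − 11·6) + (11·(-3) − 9·(-6)) + (9·6 − 0·(-3))| = 9, so the area is 9/2.
Summing gcd(|Δx|,|Δy|) over the edges gives the boundary count: gcd(11,12) + gcd(2,3) + gcd(9,9) = 1+1+9 = 11.
Scaling by 3 multiplies the area by 3² = 9 (so the new area is 40.5) and multiplies the boundary lattice-point count by 3, giving 33.
By Pick's theorem, the interior count of the dilated polygon is 40.5 − 33/2 + 1 = 25.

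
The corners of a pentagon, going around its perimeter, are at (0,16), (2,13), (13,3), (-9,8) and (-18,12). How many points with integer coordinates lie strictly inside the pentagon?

By the shoelace formula, twice the signed area is |(0·13 − 2·16) + (2·3 − 13·13) + (13·8 − (-9)·3) + ((-9)·12 − (-18)·8) + ((-18)·16 − 0·12)| = 316, so the area is 158.
Along each edge there are gcd(|Δx|,|Δy|)+1 lattice points, so counting each shared vertex once the boundary has gcd(2,3) + gcd(11,10) + gcd(22,5) + gcd(9,4) + gcd(18,4) = 1+1+1+1+2 = 6.
By Pick's theorem A = I + B/2 − 1, so I = 158 − 6/2 + 1 = 156.

156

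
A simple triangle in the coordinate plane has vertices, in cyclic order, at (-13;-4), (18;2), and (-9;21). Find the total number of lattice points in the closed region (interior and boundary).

378

By the shoelace formula, twice the signed area is |[(-13)·2 − 18·(-4)] + [18·21 − (-9)·2] + [(-9)·(-4) − (-13)·21]| = 751, so the area is 375.5.
Summing gcd(|Δx|,|Δy|) over the edges gives the boundary count: gcd(31,6) + gcd(27,19) + gcd(4,25) = 1+1+1 = 3.
Pick's theorem gives I = A − B/2 + 1 = 375.5 − 3/2 + 1 = 375, so the closed region contains I + B = 375 + 3 = 378 lattice points.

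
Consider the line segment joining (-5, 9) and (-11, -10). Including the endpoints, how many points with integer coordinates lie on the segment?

2

The number of lattice points on a segment between lattice points is gcd(|Δx|,|Δy|) + 1 = gcd(6,19) + 1 = 1 + 1 = 2.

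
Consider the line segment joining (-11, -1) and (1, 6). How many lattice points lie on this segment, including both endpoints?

The number of lattice points on a segment between lattice points is gcd(|Δx|,|Δy|) + 1 = gcd(12,7) + 1 = 1 + 1 = 2.

2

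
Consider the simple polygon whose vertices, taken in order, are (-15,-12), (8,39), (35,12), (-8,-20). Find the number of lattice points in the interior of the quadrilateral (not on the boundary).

1269

Using the shoelace formula, 2A = |((-15)·39 − 8·(-12)) + (8·12 − 35·39) + (35·(-20) − (-8)·12) + ((-8)·(-12) − (-15)·(-20))| = 2566, so the area is 1283.
Along each edge there are gcd(|Δx|,|Δy|)+1 lattice points, so counting each shared vertex once the boundary has gcd(23,51) + gcd(27,27) + gcd(43,32) + gcd(7,8) = 1+27+1+1 = 30.
By Pick's theorem A = I + B/2 − 1, so I = 1283 − 30/2 + 1 = 1269.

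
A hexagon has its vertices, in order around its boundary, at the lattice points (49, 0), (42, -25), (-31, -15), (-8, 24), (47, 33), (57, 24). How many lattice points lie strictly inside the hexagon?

3402

By the shoelace formula, twice the signed area is |[49·(-25) − 42·0] + [42·(-15) − (-31)·(-25)] + [(-31)·24 − (-8)·(-15)] + [(-8)·33 − 47·24] + [47·24 − 57·33] + [57·0 − 49·24]| = 6815, so the area is 6815/2.
Along each edge there are gcd(|Δx|,|Δy|)+1 lattice points, so counting each shared vertex once the boundary has gcd(7,25) + gcd(73,10) + gcd(23,39) + gcd(55,9) + gcd(10,9) + gcd(8,24) = 1+1+1+1+1+8 = 13.
By Pick's theorem A = I + B/2 − 1, so I = 6815/2 − 13/2 + 1 = 3402.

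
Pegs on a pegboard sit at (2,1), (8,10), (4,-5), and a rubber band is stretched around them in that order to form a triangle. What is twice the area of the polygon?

54

The shoelace formula gives twice the area as |[2·10 − 8·1] + [8·(-5) − 4·10] + [4·1 − 2·(-5)]| = 54, so the area is 27.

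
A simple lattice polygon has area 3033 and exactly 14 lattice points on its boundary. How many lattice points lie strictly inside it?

Pick's theorem A = I + B/2 − 1 rearranges to I = A − B/2 + 1 = 3033 − 14/2 + 1 = 3027.

3027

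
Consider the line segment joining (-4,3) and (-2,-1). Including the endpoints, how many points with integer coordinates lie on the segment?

3

The number of lattice points on a segment between lattice points is gcd(|Δx|,|Δy|) + 1 = gcd(2,4) + 1 = 2 + 1 = 3.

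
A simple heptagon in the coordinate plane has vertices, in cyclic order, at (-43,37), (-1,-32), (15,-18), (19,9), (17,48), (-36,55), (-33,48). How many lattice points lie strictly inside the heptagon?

3366

By the shoelace formula, twice the signed area is |[(-43)·(-32) − (-1)·37] + [(-1)·(-18) − 15·(-32)] + [15·9 − 19·(-18)] + [19·48 − 17·9] + [17·55 − (-36)·48] + [(-36)·48 − (-33)·55] + [(-33)·37 − (-43)·48]| = 6740, so the area is 3370.
Along each edge there are gcd(|Δx|,|Δy|)+1 lattice points, so counting each shared vertex once the boundary has gcd(42,69) + gcd(16,14) + gcd(4,27) + gcd(2,39) + gcd(53,7) + gcd(3,7) + gcd(10,11) = 3+2+1+1+1+1+1 = 10.
Pick's theorem gives I = A − B/2 + 1 = 3370 − 10/2 + 1 = 3366.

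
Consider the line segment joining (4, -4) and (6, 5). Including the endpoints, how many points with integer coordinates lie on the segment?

2

The number of lattice points on a segment between lattice points is gcd(|Δx|,|Δy|) + 1 = gcd(2,9) + 1 = 1 + 1 = 2.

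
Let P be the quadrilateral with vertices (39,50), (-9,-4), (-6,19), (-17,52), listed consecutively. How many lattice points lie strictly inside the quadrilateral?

1375

The shoelace formula gives twice the area as |(39·(-4) − (-9)·50) + ((-9)·19 − (-6)·(-4)) + ((-6)·52 − (-17)·19) + ((-17)·50 − 39·52)| = 2768, so the area is 1384.
Summing gcd(|Δx|,|Δy|) over the edges gives the boundary count: gcd(48,54) + gcd(3,23) + gcd(11,33) + gcd(56,2) = 6+1+11+2 = 20.
By Pick's theorem A = I + B/2 − 1, so I = 1384 − 20/2 + 1 = 1375.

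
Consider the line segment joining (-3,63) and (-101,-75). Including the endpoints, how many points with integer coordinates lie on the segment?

3

The number of lattice points on a segment between lattice points is gcd(|Δx|,|Δy|) + 1 = gcd(98,138) + 1 = 2 + 1 = 3.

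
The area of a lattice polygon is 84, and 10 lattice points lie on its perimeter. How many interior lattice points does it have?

80

From Pick's theorem, I = A − B/2 + 1 = 84 − 10/2 + 1 = 80.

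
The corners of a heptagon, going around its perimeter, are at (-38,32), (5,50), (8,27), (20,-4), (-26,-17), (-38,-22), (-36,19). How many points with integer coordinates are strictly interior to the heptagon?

By the shoelace formula, twice the signed area is |((-38)·50 − 5·32) + (5·27 − 8·50) + (8·(-4) − 20·27) + (20·(-17) − (-26)·(-4)) + ((-26)·(-22) − (-38)·(-17)) + ((-38)·19 − (-36)·(-22)) + ((-36)·32 − (-38)·19)| = 5359, so the area is 2679.5.
Summing gcd(|Δx|,|Δy|) over the edges gives the boundary count: gcd(43,18) + gcd(3,23) + gcd(12,31) + gcd(46,13) + gcd(12,5) + gcd(2,41) + gcd(2,13) = 1+1+1+1+1+1+1 = 7.
Pick's theorem gives I = A − B/2 + 1 = 2679.5 − 7/2 + 1 = 2677.

2677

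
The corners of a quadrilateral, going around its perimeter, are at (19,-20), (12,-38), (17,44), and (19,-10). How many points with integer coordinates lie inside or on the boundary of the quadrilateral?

By the shoelace formula, twice the signed area is |[19·(-38) − 12·(-20)] + [12·44 − 17·(-38)] + [17·(-10) − 19·44] + [19·(-20) − 19·(-10)]| = 504, so the area is 252.
The number of boundary lattice points is Σ gcd(|Δx|,|Δy|) = gcd(7,18) + gcd(5,82) + gcd(2,54) + gcd(0,10) = 1+1+2+10 = 14.
Pick's theorem gives I = A − B/2 + 1 = 252 − 14/2 + 1 = 246, so the closed region contains I + B = 246 + 14 = 260 lattice points.

260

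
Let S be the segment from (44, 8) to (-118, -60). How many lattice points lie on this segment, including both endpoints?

3

The number of lattice points on a segment between lattice points is gcd(|Δx|,|Δy|) + 1 = gcd(162,68) + 1 = 2 + 1 = 3.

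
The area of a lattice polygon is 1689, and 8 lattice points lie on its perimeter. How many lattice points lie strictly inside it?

Pick's theorem A = I + B/2 − 1 rearranges to I = A − B/2 + 1 = 1689 − 8/2 + 1 = 1686.

1686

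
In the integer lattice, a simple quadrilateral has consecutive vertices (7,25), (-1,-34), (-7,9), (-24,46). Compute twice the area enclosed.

Using the shoelace formula, 2A = |[7·(-34) − (-1)·25] + [(-1)·9 − (-7)·(-34)] + [(-7)·46 − (-24)·9] + [(-24)·25 − 7·46]| = 1488, so the area is 744.

1488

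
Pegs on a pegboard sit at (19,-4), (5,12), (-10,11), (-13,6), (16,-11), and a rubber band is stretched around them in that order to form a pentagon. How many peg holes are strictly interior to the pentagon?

347

By the shoelace formula, twice the signed area is |[19·12 − 5·(-4)] + [5·11 − (-10)·12] + [(-10)·6 − (-13)·11] + [(-13)·(-11) − 16·6] + [16·(-4) − 19·(-11)]| = 698, so the area is 349.
Along each edge there are gcd(|Δx|,|Δy|)+1 lattice points, so counting each shared vertex once the boundary has gcd(14,16) + gcd(15,1) + gcd(3,5) + gcd(29,17) + gcd(3,7) = 2+1+1+1+1 = 6.
By Pick's theorem A = I + B/2 − 1, so I = 349 − 6/2 + 1 = 347.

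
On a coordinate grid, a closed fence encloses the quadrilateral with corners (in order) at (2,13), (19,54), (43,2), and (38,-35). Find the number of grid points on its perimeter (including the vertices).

Summing gcd(|Δx|,|Δy|) over the edges gives the boundary count: gcd(17,41) + gcd(24,52) + gcd(5,37) + gcd(36,48) = 1+4+1+12 = 18.

18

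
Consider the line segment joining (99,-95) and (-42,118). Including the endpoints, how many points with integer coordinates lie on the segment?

The number of lattice points on a segment between lattice points is gcd(|Δx|,|Δy|) + 1 = gcd(141,213) + 1 = 3 + 1 = 4.

4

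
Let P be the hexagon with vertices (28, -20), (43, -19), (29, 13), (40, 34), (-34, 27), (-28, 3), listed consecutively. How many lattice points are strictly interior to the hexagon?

By the shoelace formula, twice the signed area is |[28·(-19) − 43·(-20)] + [43·13 − 29·(-19)] + [29·34 − 40·13] + [40·27 − (-34)·34] + [(-34)·3 − (-28)·27] + [(-28)·(-20) − 28·3]| = 5270, so the area is 2635.
Summing gcd(|Δx|,|Δy|) over the edges gives the boundary count: gcd(15,1) + gcd(14,32) + gcd(11,21) + gcd(74,7) + gcd(6,24) + gcd(56,23) = 1+2+1+1+6+1 = 12.
Pick's theorem gives I = A − B/2 + 1 = 2635 − 12/2 + 1 = 2630.

2630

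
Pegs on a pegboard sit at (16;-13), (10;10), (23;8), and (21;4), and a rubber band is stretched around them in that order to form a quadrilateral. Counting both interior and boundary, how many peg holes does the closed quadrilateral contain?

Using the shoelace formula, 2A = |(16·10 − 10·(-13)) + (10·8 − 23·10) + (23·4 − 21·8) + (21·(-13) − 16·4)| = 273, so the area is 273/2.
Summing gcd(|Δx|,|Δy|) over the edges gives the boundary count: gcd(6,23) + gcd(13,2) + gcd(2,4) + gcd(5,17) = 1+1+2+1 = 5.
Pick's theorem gives I = A − B/2 + 1 = 273/2 − 5/2 + 1 = 135, so the closed region contains I + B = 135 + 5 = 140 lattice points.

140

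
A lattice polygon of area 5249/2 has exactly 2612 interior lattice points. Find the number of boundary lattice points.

Pick's theorem gives A = I + B/2 − 1, so B = 2(A − I + 1) = 2(5249/2 − 2612 + 1) = 27.

27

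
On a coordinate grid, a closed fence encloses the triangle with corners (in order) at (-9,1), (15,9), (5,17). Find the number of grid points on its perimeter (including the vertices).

12

Along each edge there are gcd(|Δx|,|Δy|)+1 lattice points, so counting each shared vertex once the boundary has gcd(24,8) + gcd(10,8) + gcd(14,16) = 8+2+2 = 12.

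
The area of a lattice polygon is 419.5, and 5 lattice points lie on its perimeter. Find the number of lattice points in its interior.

418

Pick's theorem A = I + B/2 − 1 rearranges to I = A − B/2 + 1 = 419.5 − 5/2 + 1 = 418.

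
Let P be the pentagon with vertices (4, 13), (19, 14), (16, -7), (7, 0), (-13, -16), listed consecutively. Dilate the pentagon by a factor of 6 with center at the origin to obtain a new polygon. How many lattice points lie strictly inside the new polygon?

12859

By the shoelace formula, twice the signed area is |[4·14 − 19·13] + [19·(-7) − 16·14] + [16·0 − 7·(-7)] + [7·(-16) − (-13)·0] + [(-13)·13 − 4·(-16)]| = 716, so the area is 358.
Along each edge there are gcd(|Δx|,|Δy|)+1 lattice points, so counting each shared vertex once the boundary has gcd(15,1) + gcd(3,21) + gcd(9,7) + gcd(20,16) + gcd(17,29) = 1+3+1+4+1 = 10.
Scaling by 6 multiplies the area by 6² = 36 (so the new area is 12888) and multiplies the boundary lattice-point count by 6, giving 60.
By Pick's theorem, the interior count of the dilated polygon is 12888 − 60/2 + 1 = 12859.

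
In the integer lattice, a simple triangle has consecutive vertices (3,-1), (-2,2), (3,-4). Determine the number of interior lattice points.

6

By the shoelace formula, twice the signed area is |[3·2 − (-2)·(-1)] + [(-2)·(-4) − 3·2] + [3·(-1) − 3·(-4)]| = 15, so the area is 15/2.
Along each edge there are gcd(|Δx|,|Δy|)+1 lattice points, so counting each shared vertex once the boundary has gcd(5,3) + gcd(5,6) + gcd(0,3) = 1+1+3 = 5.
By Pick's theorem A = I + B/2 − 1, so I = 15/2 − 5/2 + 1 = 6.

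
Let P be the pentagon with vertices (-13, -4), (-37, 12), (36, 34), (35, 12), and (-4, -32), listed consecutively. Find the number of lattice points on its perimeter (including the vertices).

Along each edge there are gcd(|Δx|,|Δy|)+1 lattice points, so counting each shared vertex once the boundary has gcd(24,16) + gcd(73,22) + gcd(1,22) + gcd(39,44) + gcd(9,28) = 8+1+1+1+1 = 12.

12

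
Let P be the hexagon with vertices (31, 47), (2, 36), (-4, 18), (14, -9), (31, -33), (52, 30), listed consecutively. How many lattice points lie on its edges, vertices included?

39

Along each edge there are gcd(|Δx|,|Δy|)+1 lattice points, so counting each shared vertex once the boundary has gcd(29,11) + gcd(6,18) + gcd(18,27) + gcd(17,24) + gcd(21,63) + gcd(21,17) = 1+6+9+1+21+1 = 39.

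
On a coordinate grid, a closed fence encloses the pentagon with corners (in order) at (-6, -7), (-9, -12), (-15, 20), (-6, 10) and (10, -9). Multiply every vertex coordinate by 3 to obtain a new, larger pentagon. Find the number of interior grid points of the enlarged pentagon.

By the shoelace formula, twice the signed area is |[(-6)·(-12) − (-9)·(-7)] + [(-9)·20 − (-15)·(-12)] + [(-15)·10 − (-6)·20] + [(-6)·(-9) − 10·10] + [10·(-7) − (-6)·(-9)]| = 551, so the area is 275.5.
Along each edge there are gcd(|Δx|,|Δy|)+1 lattice points, so counting each shared vertex once the boundary has gcd(3,5) + gcd(6,32) + gcd(9,10) + gcd(16,19) + gcd(16,2) = 1+2+1+1+2 = 7.
Scaling by 3 multiplies the area by 3² = 9 (so the new area is 2479.5) and multiplies the boundary lattice-point count by 3, giving 21.
By Pick's theorem, the interior count of the dilated polygon is 2479.5 − 21/2 + 1 = 2470.

2470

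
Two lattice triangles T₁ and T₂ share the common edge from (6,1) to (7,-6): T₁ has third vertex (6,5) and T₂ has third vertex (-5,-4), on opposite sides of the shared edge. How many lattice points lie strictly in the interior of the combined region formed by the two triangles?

40

The union is the simple quadrilateral with vertices (6,1), (6,5), (7,-6), (-5,-4) in order.
By the shoelace formula, twice the signed area is |[6·5 − 6·1] + [6·(-6) − 7·5] + [7·(-4) − (-5)·(-6)] + [(-5)·1 − 6·(-4)]| = 86, so the area is 43.
Along each edge there are gcd(|Δx|,|Δy|)+1 lattice points, so counting each shared vertex once the boundary has gcd(0,4) + gcd(1,11) + gcd(12,2) + gcd(11,5) = 4+1+2+1 = 8.
By Pick's theorem I = A − B/2 + 1 = 43 − 8/2 + 1 = 40.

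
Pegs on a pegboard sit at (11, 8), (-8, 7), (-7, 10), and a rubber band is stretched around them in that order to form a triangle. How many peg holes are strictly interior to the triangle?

27

Using the shoelace formula, 2A = |(11·7 − (-8)·8) + ((-8)·10 − (-7)·7) + ((-7)·8 − 11·10)| = 56, so the area is 28.
The number of boundary lattice points is Σ gcd(|Δx|,|Δy|) = gcd(19,1) + gcd(1,3) + gcd(18,2) = 1+1+2 = 4.
Pick's theorem gives I = A − B/2 + 1 = 28 − 4/2 + 1 = 27.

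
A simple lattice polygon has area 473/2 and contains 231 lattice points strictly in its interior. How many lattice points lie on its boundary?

13

Pick's theorem gives A = I + B/2 − 1, so B = 2(A − I + 1) = 2(473/2 − 231 + 1) = 13.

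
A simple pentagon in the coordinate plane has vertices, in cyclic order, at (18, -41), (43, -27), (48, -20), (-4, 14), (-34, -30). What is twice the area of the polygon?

The shoelace formula gives twice the area as |[18·(-27) − 43·(-41)] + [43·(-20) − 48·(-27)] + [48·14 − (-4)·(-20)] + [(-4)·(-30) − (-34)·14] + [(-34)·(-41) − 18·(-30)]| = 4835, so the area is 2417.5.

4835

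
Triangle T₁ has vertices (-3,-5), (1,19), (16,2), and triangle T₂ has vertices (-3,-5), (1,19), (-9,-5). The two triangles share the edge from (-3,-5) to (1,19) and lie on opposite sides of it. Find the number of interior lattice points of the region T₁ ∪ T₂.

282

The union is the simple quadrilateral with vertices (-3,-5), (16,2), (1,19), (-9,-5) in order.
Using the shoelace formula, 2A = |((-3)·2 − 16·(-5)) + (16·19 − 1·2) + (1·(-5) − (-9)·19) + ((-9)·(-5) − (-3)·(-5))| = 572, so the area is 286.
Summing gcd(|Δx|,|Δy|) over the edges gives the boundary count: gcd(19,7) + gcd(15,17) + gcd(10,24) + gcd(6,0) = 1+1+2+6 = 10.
By Pick's theorem I = A − B/2 + 1 = 286 − 10/2 + 1 = 282.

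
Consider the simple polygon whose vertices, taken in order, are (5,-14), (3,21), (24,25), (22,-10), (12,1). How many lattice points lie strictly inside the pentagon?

550

By the shoelace formula, twice the signed area is |(5·21 − 3·(-14)) + (3·25 − 24·21) + (24·(-10) − 22·25) + (22·1 − 12·(-10)) + (12·(-14) − 5·1)| = 1103, so the area is 1103/2.
Summing gcd(|Δx|,|Δy|) over the edges gives the boundary count: gcd(2,35) + gcd(21,4) + gcd(2,35) + gcd(10,11) + gcd(7,15) = 1+1+1+1+1 = 5.
By Pick's theorem A = I + B/2 − 1, so I = 1103/2 − 5/2 + 1 = 550.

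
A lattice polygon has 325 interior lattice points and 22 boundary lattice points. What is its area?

335

Pick's theorem states A = I + B/2 − 1, so A = 325 + 22/2 − 1 = 335.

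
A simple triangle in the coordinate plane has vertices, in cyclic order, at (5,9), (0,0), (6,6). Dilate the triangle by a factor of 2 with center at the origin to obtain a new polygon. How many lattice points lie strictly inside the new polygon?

Using the shoelace formula, 2A = |(5·0 − 0·9) + (0·6 − 6·0) + (6·9 − 5·6)| = 24, so the area is 12.
The number of boundary lattice points is Σ gcd(|Δx|,|Δy|) = gcd(5,9) + gcd(6,6) + gcd(1,3) = 1+6+1 = 8.
Scaling by 2 multiplies the area by 2² = 4 (so the new area is 48) and multiplies the boundary lattice-point count by 2, giving 16.
By Pick's theorem, the interior count of the dilated polygon is 48 − 16/2 + 1 = 41.

41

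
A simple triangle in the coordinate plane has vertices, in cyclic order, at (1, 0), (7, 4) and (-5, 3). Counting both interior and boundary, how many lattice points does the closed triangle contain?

Using the shoelace formula, 2A = |[1·4 − 7·0] + [7·3 − (-5)·4] + [(-5)·0 − 1·3]| = 42, so the area is 21.
Along each edge there are gcd(|Δx|,|Δy|)+1 lattice points, so counting each shared vertex once the boundary has gcd(6,4) + gcd(12,1) + gcd(6,3) = 2+1+3 = 6.
Pick's theorem gives I = A − B/2 + 1 = 21 − 6/2 + 1 = 19, so the closed region contains I + B = 19 + 6 = 25 lattice points.

25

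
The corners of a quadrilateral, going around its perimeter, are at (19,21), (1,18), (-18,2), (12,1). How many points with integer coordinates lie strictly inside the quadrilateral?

417

Using the shoelace formula, 2A = |(19·18 − 1·21) + (1·2 − (-18)·18) + ((-18)·1 − 12·2) + (12·21 − 19·1)| = 838, so the area is 419.
Summing gcd(|Δx|,|Δy|) over the edges gives the boundary count: gcd(18,3) + gcd(19,16) + gcd(30,1) + gcd(7,20) = 3+1+1+1 = 6.
By Pick's theorem A = I + B/2 − 1, so I = 419 − 6/2 + 1 = 417.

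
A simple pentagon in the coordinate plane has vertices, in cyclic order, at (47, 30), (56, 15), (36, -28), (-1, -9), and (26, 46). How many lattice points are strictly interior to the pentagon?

2312

Using the shoelace formula, 2A = |(47·15 − 56·30) + (56·(-28) − 36·15) + (36·(-9) − (-1)·(-28)) + ((-1)·46 − 26·(-9)) + (26·30 − 47·46)| = 4629, so the area is 4629/2.
Summing gcd(|Δx|,|Δy|) over the edges gives the boundary count: gcd(9,15) + gcd(20,43) + gcd(37,19) + gcd(27,55) + gcd(21,16) = 3+1+1+1+1 = 7.
By Pick's theorem A = I + B/2 − 1, so I = 4629/2 − 7/2 + 1 = 2312.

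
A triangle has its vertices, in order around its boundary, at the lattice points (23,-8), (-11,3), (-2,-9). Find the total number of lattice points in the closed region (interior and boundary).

158

Using the shoelace formula, 2A = |(23·3 − (-11)·(-8)) + ((-11)·(-9) − (-2)·3) + ((-2)·(-8) − 23·(-9))| = 309, so the area is 154.5.
Along each edge there are gcd(|Δx|,|Δy|)+1 lattice points, so counting each shared vertex once the boundary has gcd(34,11) + gcd(9,12) + gcd(25,1) = 1+3+1 = 5.
Pick's theorem gives I = A − B/2 + 1 = 154.5 − 5/2 + 1 = 153, so the closed region contains I + B = 153 + 5 = 158 lattice points.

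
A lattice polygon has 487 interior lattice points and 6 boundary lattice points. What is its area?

By Pick's theorem, A = I + B/2 − 1 = 487 + 6/2 − 1 = 489.

489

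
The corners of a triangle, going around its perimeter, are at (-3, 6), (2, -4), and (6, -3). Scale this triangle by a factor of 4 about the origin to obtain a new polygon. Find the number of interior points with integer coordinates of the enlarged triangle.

331

The shoelace formula gives twice the area as |((-3)·(-4) − 2·6) + (2·(-3) − 6·(-4)) + (6·6 − (-3)·(-3))| = 45, so the area is 22.5.
Along each edge there are gcd(|Δx|,|Δy|)+1 lattice points, so counting each shared vertex once the boundary has gcd(5,10) + gcd(4,1) + gcd(9,9) = 5+1+9 = 15.
Scaling by 4 multiplies the area by 4² = 16 (so the new area is 360) and multiplies the boundary lattice-point count by 4, giving 60.
By Pick's theorem, the interior count of the dilated polygon is 360 − 60/2 + 1 = 331.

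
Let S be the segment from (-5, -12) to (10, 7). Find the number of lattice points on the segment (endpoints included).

2

The number of lattice points on a segment between lattice points is gcd(|Δx|,|Δy|) + 1 = gcd(15,19) + 1 = 1 + 1 = 2.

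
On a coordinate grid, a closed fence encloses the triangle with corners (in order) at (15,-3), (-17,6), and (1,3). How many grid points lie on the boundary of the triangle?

6

Summing gcd(|Δx|,|Δy|) over the edges gives the boundary count: gcd(32,9) + gcd(18,3) + gcd(14,6) = 1+3+2 = 6.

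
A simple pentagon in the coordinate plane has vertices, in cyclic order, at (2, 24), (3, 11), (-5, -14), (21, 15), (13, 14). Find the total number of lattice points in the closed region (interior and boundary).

286

Using the shoelace formula, 2A = |[2·11 − 3·24] + [3·(-14) − (-5)·11] + [(-5)·15 − 21·(-14)] + [21·14 − 13·15] + [13·24 − 2·14]| = 565, so the area is 282.5.
The number of boundary lattice points is Σ gcd(|Δx|,|Δy|) = gcd(1,13) + gcd(8,25) + gcd(26,29) + gcd(8,1) + gcd(11,10) = 1+1+1+1+1 = 5.
Pick's theorem gives I = A − B/2 + 1 = 282.5 − 5/2 + 1 = 281, so the closed region contains I + B = 281 + 5 = 286 lattice points.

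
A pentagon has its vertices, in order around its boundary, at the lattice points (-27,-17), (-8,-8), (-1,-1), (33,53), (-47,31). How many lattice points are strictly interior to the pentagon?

By the shoelace formula, twice the signed area is |[(-27)·(-8) − (-8)·(-17)] + [(-8)·(-1) − (-1)·(-8)] + [(-1)·53 − 33·(-1)] + [33·31 − (-47)·53] + [(-47)·(-17) − (-27)·31]| = 5210, so the area is 2605.
The number of boundary lattice points is Σ gcd(|Δx|,|Δy|) = gcd(19,9) + gcd(7,7) + gcd(34,54) + gcd(80,22) + gcd(20,48) = 1+7+2+2+4 = 16.
Pick's theorem gives I = A − B/2 + 1 = 2605 − 16/2 + 1 = 2598.

2598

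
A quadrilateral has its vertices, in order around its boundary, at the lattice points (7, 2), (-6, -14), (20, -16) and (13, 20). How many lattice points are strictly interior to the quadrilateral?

388

By the shoelace formula, twice the signed area is |[7·(-14) − (-6)·2] + [(-6)·(-16) − 20·(-14)] + [20·20 − 13·(-16)] + [13·2 − 7·20]| = 784, so the area is 392.
The number of boundary lattice points is Σ gcd(|Δx|,|Δy|) = gcd(13,16) + gcd(26,2) + gcd(7,36) + gcd(6,18) = 1+2+1+6 = 10.
By Pick's theorem A = I + B/2 − 1, so I = 392 − 10/2 + 1 = 388.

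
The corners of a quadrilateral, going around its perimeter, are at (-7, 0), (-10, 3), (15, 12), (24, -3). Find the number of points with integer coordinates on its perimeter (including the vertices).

8

Summing gcd(|Δx|,|Δy|) over the edges gives the boundary count: gcd(3,3) + gcd(25,9) + gcd(9,15) + gcd(31,3) = 3+1+3+1 = 8.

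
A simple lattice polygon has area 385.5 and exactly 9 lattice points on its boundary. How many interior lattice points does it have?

From Pick's theorem, I = A − B/2 + 1 = 385.5 − 9/2 + 1 = 382.

382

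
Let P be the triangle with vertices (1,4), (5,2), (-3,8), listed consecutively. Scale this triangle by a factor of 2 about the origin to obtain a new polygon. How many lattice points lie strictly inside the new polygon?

Using the shoelace formula, 2A = |[1·2 − 5·4] + [5·8 − (-3)·2] + [(-3)·4 − 1·8]| = 8, so the area is 4.
Along each edge there are gcd(|Δx|,|Δy|)+1 lattice points, so counting each shared vertex once the boundary has gcd(4,2) + gcd(8,6) + gcd(4,4) = 2+2+4 = 8.
Scaling by 2 multiplies the area by 2² = 4 (so the new area is 16) and multiplies the boundary lattice-point count by 2, giving 16.
By Pick's theorem, the interior count of the dilated polygon is 16 − 16/2 + 1 = 9.

9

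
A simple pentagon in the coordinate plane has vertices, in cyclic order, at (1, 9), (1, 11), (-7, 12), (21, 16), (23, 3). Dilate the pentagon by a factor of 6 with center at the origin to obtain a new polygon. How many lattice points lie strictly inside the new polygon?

By the shoelace formula, twice the signed area is |[1·11 − 1·9] + [1·12 − (-7)·11] + [(-7)·16 − 21·12] + [21·3 − 23·16] + [23·9 − 1·3]| = 374, so the area is 187.
The number of boundary lattice points is Σ gcd(|Δx|,|Δy|) = gcd(0,2) + gcd(8,1) + gcd(28,4) + gcd(2,13) + gcd(22,6) = 2+1+4+1+2 = 10.
Scaling by 6 multiplies the area by 6² = 36 (so the new area is 6732) and multiplies the boundary lattice-point count by 6, giving 60.
By Pick's theorem, the interior count of the dilated polygon is 6732 − 60/2 + 1 = 6703.

6703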